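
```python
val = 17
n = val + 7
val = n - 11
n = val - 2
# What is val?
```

Trace (tracking val):
val = 17  # -> val = 17
n = val + 7  # -> n = 24
val = n - 11  # -> val = 13
n = val - 2  # -> n = 11

Answer: 13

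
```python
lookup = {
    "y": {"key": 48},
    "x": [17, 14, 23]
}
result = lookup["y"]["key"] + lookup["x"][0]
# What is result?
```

Answer: 65

Derivation:
Trace (tracking result):
lookup = {'y': {'key': 48}, 'x': [17, 14, 23]}  # -> lookup = {'y': {'key': 48}, 'x': [17, 14, 23]}
result = lookup['y']['key'] + lookup['x'][0]  # -> result = 65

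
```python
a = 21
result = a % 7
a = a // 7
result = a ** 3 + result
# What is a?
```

Answer: 3

Derivation:
Trace (tracking a):
a = 21  # -> a = 21
result = a % 7  # -> result = 0
a = a // 7  # -> a = 3
result = a ** 3 + result  # -> result = 27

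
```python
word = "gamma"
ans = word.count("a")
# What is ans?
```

Trace (tracking ans):
word = 'gamma'  # -> word = 'gamma'
ans = word.count('a')  # -> ans = 2

Answer: 2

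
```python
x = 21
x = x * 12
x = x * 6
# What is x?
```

Answer: 1512

Derivation:
Trace (tracking x):
x = 21  # -> x = 21
x = x * 12  # -> x = 252
x = x * 6  # -> x = 1512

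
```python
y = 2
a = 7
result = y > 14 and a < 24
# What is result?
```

Trace (tracking result):
y = 2  # -> y = 2
a = 7  # -> a = 7
result = y > 14 and a < 24  # -> result = False

Answer: False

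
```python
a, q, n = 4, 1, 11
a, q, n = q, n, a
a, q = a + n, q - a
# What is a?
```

Trace (tracking a):
a, q, n = (4, 1, 11)  # -> a = 4, q = 1, n = 11
a, q, n = (q, n, a)  # -> a = 1, q = 11, n = 4
a, q = (a + n, q - a)  # -> a = 5, q = 10

Answer: 5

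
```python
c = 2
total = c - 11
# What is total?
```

Answer: -9

Derivation:
Trace (tracking total):
c = 2  # -> c = 2
total = c - 11  # -> total = -9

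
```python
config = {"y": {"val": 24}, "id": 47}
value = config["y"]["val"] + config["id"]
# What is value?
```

Trace (tracking value):
config = {'y': {'val': 24}, 'id': 47}  # -> config = {'y': {'val': 24}, 'id': 47}
value = config['y']['val'] + config['id']  # -> value = 71

Answer: 71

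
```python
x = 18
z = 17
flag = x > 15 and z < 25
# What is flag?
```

Trace (tracking flag):
x = 18  # -> x = 18
z = 17  # -> z = 17
flag = x > 15 and z < 25  # -> flag = True

Answer: True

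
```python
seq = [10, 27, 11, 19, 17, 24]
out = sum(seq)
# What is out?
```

Trace (tracking out):
seq = [10, 27, 11, 19, 17, 24]  # -> seq = [10, 27, 11, 19, 17, 24]
out = sum(seq)  # -> out = 108

Answer: 108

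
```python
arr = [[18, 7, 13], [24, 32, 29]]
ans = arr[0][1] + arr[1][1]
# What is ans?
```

Trace (tracking ans):
arr = [[18, 7, 13], [24, 32, 29]]  # -> arr = [[18, 7, 13], [24, 32, 29]]
ans = arr[0][1] + arr[1][1]  # -> ans = 39

Answer: 39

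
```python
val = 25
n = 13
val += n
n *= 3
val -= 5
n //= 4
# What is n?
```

Trace (tracking n):
val = 25  # -> val = 25
n = 13  # -> n = 13
val += n  # -> val = 38
n *= 3  # -> n = 39
val -= 5  # -> val = 33
n //= 4  # -> n = 9

Answer: 9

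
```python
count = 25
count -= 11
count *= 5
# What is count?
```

Trace (tracking count):
count = 25  # -> count = 25
count -= 11  # -> count = 14
count *= 5  # -> count = 70

Answer: 70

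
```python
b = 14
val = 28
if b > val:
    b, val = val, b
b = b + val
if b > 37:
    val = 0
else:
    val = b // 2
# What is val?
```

Trace (tracking val):
b = 14  # -> b = 14
val = 28  # -> val = 28
if b > val:  # condition is False
b = b + val  # -> b = 42
if b > 37:  # condition is True
    val = 0  # -> val = 0

Answer: 0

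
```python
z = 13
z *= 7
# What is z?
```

Trace (tracking z):
z = 13  # -> z = 13
z *= 7  # -> z = 91

Answer: 91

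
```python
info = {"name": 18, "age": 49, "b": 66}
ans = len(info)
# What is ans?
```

Trace (tracking ans):
info = {'name': 18, 'age': 49, 'b': 66}  # -> info = {'name': 18, 'age': 49, 'b': 66}
ans = len(info)  # -> ans = 3

Answer: 3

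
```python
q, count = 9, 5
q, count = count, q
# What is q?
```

Answer: 5

Derivation:
Trace (tracking q):
q, count = (9, 5)  # -> q = 9, count = 5
q, count = (count, q)  # -> q = 5, count = 9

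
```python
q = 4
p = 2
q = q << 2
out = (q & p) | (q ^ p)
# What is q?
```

Answer: 16

Derivation:
Trace (tracking q):
q = 4  # -> q = 4
p = 2  # -> p = 2
q = q << 2  # -> q = 16
out = q & p | q ^ p  # -> out = 18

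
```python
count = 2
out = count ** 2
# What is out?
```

Answer: 4

Derivation:
Trace (tracking out):
count = 2  # -> count = 2
out = count ** 2  # -> out = 4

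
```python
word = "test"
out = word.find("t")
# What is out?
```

Trace (tracking out):
word = 'test'  # -> word = 'test'
out = word.find('t')  # -> out = 0

Answer: 0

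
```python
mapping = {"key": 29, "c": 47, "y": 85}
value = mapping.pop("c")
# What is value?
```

Answer: 47

Derivation:
Trace (tracking value):
mapping = {'key': 29, 'c': 47, 'y': 85}  # -> mapping = {'key': 29, 'c': 47, 'y': 85}
value = mapping.pop('c')  # -> value = 47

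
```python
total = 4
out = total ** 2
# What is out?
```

Answer: 16

Derivation:
Trace (tracking out):
total = 4  # -> total = 4
out = total ** 2  # -> out = 16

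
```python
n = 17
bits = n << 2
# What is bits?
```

Trace (tracking bits):
n = 17  # -> n = 17
bits = n << 2  # -> bits = 68

Answer: 68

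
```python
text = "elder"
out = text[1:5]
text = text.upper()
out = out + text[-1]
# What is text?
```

Answer: 'ELDER'

Derivation:
Trace (tracking text):
text = 'elder'  # -> text = 'elder'
out = text[1:5]  # -> out = 'lder'
text = text.upper()  # -> text = 'ELDER'
out = out + text[-1]  # -> out = 'lderR'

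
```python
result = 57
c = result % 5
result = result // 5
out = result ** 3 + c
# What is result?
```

Answer: 11

Derivation:
Trace (tracking result):
result = 57  # -> result = 57
c = result % 5  # -> c = 2
result = result // 5  # -> result = 11
out = result ** 3 + c  # -> out = 1333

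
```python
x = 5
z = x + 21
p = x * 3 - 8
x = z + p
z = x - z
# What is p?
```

Answer: 7

Derivation:
Trace (tracking p):
x = 5  # -> x = 5
z = x + 21  # -> z = 26
p = x * 3 - 8  # -> p = 7
x = z + p  # -> x = 33
z = x - z  # -> z = 7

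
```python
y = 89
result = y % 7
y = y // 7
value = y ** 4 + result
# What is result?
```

Answer: 5

Derivation:
Trace (tracking result):
y = 89  # -> y = 89
result = y % 7  # -> result = 5
y = y // 7  # -> y = 12
value = y ** 4 + result  # -> value = 20741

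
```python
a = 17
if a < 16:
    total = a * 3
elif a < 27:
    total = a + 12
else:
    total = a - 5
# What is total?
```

Trace (tracking total):
a = 17  # -> a = 17
if a < 16:  # condition is False
elif a < 27:  # condition is True
    total = a + 12  # -> total = 29

Answer: 29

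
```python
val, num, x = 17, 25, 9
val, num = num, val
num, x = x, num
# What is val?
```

Answer: 25

Derivation:
Trace (tracking val):
val, num, x = (17, 25, 9)  # -> val = 17, num = 25, x = 9
val, num = (num, val)  # -> val = 25, num = 17
num, x = (x, num)  # -> num = 9, x = 17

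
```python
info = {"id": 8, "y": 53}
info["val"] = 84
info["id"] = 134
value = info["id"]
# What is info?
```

Trace (tracking info):
info = {'id': 8, 'y': 53}  # -> info = {'id': 8, 'y': 53}
info['val'] = 84  # -> info = {'id': 8, 'y': 53, 'val': 84}
info['id'] = 134  # -> info = {'id': 134, 'y': 53, 'val': 84}
value = info['id']  # -> value = 134

Answer: {'id': 134, 'y': 53, 'val': 84}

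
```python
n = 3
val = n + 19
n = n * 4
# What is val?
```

Answer: 22

Derivation:
Trace (tracking val):
n = 3  # -> n = 3
val = n + 19  # -> val = 22
n = n * 4  # -> n = 12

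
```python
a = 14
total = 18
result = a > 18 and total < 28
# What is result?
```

Trace (tracking result):
a = 14  # -> a = 14
total = 18  # -> total = 18
result = a > 18 and total < 28  # -> result = False

Answer: False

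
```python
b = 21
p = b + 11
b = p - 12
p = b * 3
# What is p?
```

Answer: 60

Derivation:
Trace (tracking p):
b = 21  # -> b = 21
p = b + 11  # -> p = 32
b = p - 12  # -> b = 20
p = b * 3  # -> p = 60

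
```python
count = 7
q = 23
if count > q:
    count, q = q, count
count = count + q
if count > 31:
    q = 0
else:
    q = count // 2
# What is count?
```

Trace (tracking count):
count = 7  # -> count = 7
q = 23  # -> q = 23
if count > q:  # condition is False
count = count + q  # -> count = 30
if count > 31:  # condition is False
else:
    q = count // 2  # -> q = 15

Answer: 30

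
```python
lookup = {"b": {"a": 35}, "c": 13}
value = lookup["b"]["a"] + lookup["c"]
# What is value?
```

Trace (tracking value):
lookup = {'b': {'a': 35}, 'c': 13}  # -> lookup = {'b': {'a': 35}, 'c': 13}
value = lookup['b']['a'] + lookup['c']  # -> value = 48

Answer: 48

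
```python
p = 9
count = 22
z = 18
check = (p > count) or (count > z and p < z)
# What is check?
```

Answer: True

Derivation:
Trace (tracking check):
p = 9  # -> p = 9
count = 22  # -> count = 22
z = 18  # -> z = 18
check = p > count or (count > z and p < z)  # -> check = True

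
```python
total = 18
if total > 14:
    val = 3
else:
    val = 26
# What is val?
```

Trace (tracking val):
total = 18  # -> total = 18
if total > 14:  # condition is True
    val = 3  # -> val = 3

Answer: 3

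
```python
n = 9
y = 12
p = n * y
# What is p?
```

Answer: 108

Derivation:
Trace (tracking p):
n = 9  # -> n = 9
y = 12  # -> y = 12
p = n * y  # -> p = 108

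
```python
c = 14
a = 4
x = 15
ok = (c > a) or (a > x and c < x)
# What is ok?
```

Answer: True

Derivation:
Trace (tracking ok):
c = 14  # -> c = 14
a = 4  # -> a = 4
x = 15  # -> x = 15
ok = c > a or (a > x and c < x)  # -> ok = True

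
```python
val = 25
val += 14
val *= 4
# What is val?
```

Answer: 156

Derivation:
Trace (tracking val):
val = 25  # -> val = 25
val += 14  # -> val = 39
val *= 4  # -> val = 156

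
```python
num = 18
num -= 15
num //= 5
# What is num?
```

Trace (tracking num):
num = 18  # -> num = 18
num -= 15  # -> num = 3
num //= 5  # -> num = 0

Answer: 0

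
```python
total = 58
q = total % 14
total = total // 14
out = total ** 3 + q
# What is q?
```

Answer: 2

Derivation:
Trace (tracking q):
total = 58  # -> total = 58
q = total % 14  # -> q = 2
total = total // 14  # -> total = 4
out = total ** 3 + q  # -> out = 66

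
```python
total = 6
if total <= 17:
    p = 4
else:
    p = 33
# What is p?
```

Answer: 4

Derivation:
Trace (tracking p):
total = 6  # -> total = 6
if total <= 17:  # condition is True
    p = 4  # -> p = 4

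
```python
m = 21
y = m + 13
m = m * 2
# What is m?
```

Trace (tracking m):
m = 21  # -> m = 21
y = m + 13  # -> y = 34
m = m * 2  # -> m = 42

Answer: 42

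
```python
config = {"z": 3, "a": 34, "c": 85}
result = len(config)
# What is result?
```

Trace (tracking result):
config = {'z': 3, 'a': 34, 'c': 85}  # -> config = {'z': 3, 'a': 34, 'c': 85}
result = len(config)  # -> result = 3

Answer: 3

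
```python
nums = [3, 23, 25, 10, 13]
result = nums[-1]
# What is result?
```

Answer: 13

Derivation:
Trace (tracking result):
nums = [3, 23, 25, 10, 13]  # -> nums = [3, 23, 25, 10, 13]
result = nums[-1]  # -> result = 13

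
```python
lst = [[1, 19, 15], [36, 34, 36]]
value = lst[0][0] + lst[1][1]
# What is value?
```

Trace (tracking value):
lst = [[1, 19, 15], [36, 34, 36]]  # -> lst = [[1, 19, 15], [36, 34, 36]]
value = lst[0][0] + lst[1][1]  # -> value = 35

Answer: 35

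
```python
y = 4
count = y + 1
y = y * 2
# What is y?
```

Trace (tracking y):
y = 4  # -> y = 4
count = y + 1  # -> count = 5
y = y * 2  # -> y = 8

Answer: 8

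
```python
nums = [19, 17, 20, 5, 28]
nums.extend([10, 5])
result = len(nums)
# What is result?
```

Answer: 7

Derivation:
Trace (tracking result):
nums = [19, 17, 20, 5, 28]  # -> nums = [19, 17, 20, 5, 28]
nums.extend([10, 5])  # -> nums = [19, 17, 20, 5, 28, 10, 5]
result = len(nums)  # -> result = 7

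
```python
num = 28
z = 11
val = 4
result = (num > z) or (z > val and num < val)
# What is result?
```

Trace (tracking result):
num = 28  # -> num = 28
z = 11  # -> z = 11
val = 4  # -> val = 4
result = num > z or (z > val and num < val)  # -> result = True

Answer: True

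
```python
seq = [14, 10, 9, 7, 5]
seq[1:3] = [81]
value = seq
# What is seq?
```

Trace (tracking seq):
seq = [14, 10, 9, 7, 5]  # -> seq = [14, 10, 9, 7, 5]
seq[1:3] = [81]  # -> seq = [14, 81, 7, 5]
value = seq  # -> value = [14, 81, 7, 5]

Answer: [14, 81, 7, 5]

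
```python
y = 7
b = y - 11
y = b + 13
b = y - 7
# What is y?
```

Answer: 9

Derivation:
Trace (tracking y):
y = 7  # -> y = 7
b = y - 11  # -> b = -4
y = b + 13  # -> y = 9
b = y - 7  # -> b = 2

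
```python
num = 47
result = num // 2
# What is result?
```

Answer: 23

Derivation:
Trace (tracking result):
num = 47  # -> num = 47
result = num // 2  # -> result = 23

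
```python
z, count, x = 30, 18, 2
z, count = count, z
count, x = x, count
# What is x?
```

Trace (tracking x):
z, count, x = (30, 18, 2)  # -> z = 30, count = 18, x = 2
z, count = (count, z)  # -> z = 18, count = 30
count, x = (x, count)  # -> count = 2, x = 30

Answer: 30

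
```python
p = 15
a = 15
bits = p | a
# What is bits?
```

Answer: 15

Derivation:
Trace (tracking bits):
p = 15  # -> p = 15
a = 15  # -> a = 15
bits = p | a  # -> bits = 15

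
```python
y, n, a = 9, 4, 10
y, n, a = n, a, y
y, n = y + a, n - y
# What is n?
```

Trace (tracking n):
y, n, a = (9, 4, 10)  # -> y = 9, n = 4, a = 10
y, n, a = (n, a, y)  # -> y = 4, n = 10, a = 9
y, n = (y + a, n - y)  # -> y = 13, n = 6

Answer: 6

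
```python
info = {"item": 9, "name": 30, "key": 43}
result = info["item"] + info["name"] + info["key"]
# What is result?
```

Answer: 82

Derivation:
Trace (tracking result):
info = {'item': 9, 'name': 30, 'key': 43}  # -> info = {'item': 9, 'name': 30, 'key': 43}
result = info['item'] + info['name'] + info['key']  # -> result = 82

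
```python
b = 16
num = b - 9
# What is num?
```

Trace (tracking num):
b = 16  # -> b = 16
num = b - 9  # -> num = 7

Answer: 7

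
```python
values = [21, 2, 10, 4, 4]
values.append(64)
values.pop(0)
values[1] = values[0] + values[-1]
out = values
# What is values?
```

Answer: [2, 66, 4, 4, 64]

Derivation:
Trace (tracking values):
values = [21, 2, 10, 4, 4]  # -> values = [21, 2, 10, 4, 4]
values.append(64)  # -> values = [21, 2, 10, 4, 4, 64]
values.pop(0)  # -> values = [2, 10, 4, 4, 64]
values[1] = values[0] + values[-1]  # -> values = [2, 66, 4, 4, 64]
out = values  # -> out = [2, 66, 4, 4, 64]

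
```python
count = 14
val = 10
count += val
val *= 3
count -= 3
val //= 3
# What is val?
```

Trace (tracking val):
count = 14  # -> count = 14
val = 10  # -> val = 10
count += val  # -> count = 24
val *= 3  # -> val = 30
count -= 3  # -> count = 21
val //= 3  # -> val = 10

Answer: 10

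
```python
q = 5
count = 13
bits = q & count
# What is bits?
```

Trace (tracking bits):
q = 5  # -> q = 5
count = 13  # -> count = 13
bits = q & count  # -> bits = 5

Answer: 5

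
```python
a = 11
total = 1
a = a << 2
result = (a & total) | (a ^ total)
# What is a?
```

Answer: 44

Derivation:
Trace (tracking a):
a = 11  # -> a = 11
total = 1  # -> total = 1
a = a << 2  # -> a = 44
result = a & total | a ^ total  # -> result = 45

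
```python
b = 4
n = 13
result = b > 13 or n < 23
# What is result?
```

Trace (tracking result):
b = 4  # -> b = 4
n = 13  # -> n = 13
result = b > 13 or n < 23  # -> result = True

Answer: True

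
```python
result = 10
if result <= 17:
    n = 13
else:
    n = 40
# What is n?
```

Answer: 13

Derivation:
Trace (tracking n):
result = 10  # -> result = 10
if result <= 17:  # condition is True
    n = 13  # -> n = 13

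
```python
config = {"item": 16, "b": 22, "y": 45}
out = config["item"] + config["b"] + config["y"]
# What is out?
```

Answer: 83

Derivation:
Trace (tracking out):
config = {'item': 16, 'b': 22, 'y': 45}  # -> config = {'item': 16, 'b': 22, 'y': 45}
out = config['item'] + config['b'] + config['y']  # -> out = 83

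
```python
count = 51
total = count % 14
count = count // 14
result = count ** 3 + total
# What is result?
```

Answer: 36

Derivation:
Trace (tracking result):
count = 51  # -> count = 51
total = count % 14  # -> total = 9
count = count // 14  # -> count = 3
result = count ** 3 + total  # -> result = 36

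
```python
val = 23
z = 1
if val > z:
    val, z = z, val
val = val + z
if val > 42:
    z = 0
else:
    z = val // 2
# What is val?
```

Answer: 24

Derivation:
Trace (tracking val):
val = 23  # -> val = 23
z = 1  # -> z = 1
if val > z:  # condition is True
    val, z = (z, val)  # -> val = 1, z = 23
val = val + z  # -> val = 24
if val > 42:  # condition is False
else:
    z = val // 2  # -> z = 12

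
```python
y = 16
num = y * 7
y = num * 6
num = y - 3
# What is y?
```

Trace (tracking y):
y = 16  # -> y = 16
num = y * 7  # -> num = 112
y = num * 6  # -> y = 672
num = y - 3  # -> num = 669

Answer: 672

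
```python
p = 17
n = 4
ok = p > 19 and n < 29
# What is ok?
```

Answer: False

Derivation:
Trace (tracking ok):
p = 17  # -> p = 17
n = 4  # -> n = 4
ok = p > 19 and n < 29  # -> ok = False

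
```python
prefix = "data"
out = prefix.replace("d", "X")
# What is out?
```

Answer: 'Xata'

Derivation:
Trace (tracking out):
prefix = 'data'  # -> prefix = 'data'
out = prefix.replace('d', 'X')  # -> out = 'Xata'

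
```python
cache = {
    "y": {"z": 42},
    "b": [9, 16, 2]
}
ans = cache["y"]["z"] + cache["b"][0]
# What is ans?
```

Answer: 51

Derivation:
Trace (tracking ans):
cache = {'y': {'z': 42}, 'b': [9, 16, 2]}  # -> cache = {'y': {'z': 42}, 'b': [9, 16, 2]}
ans = cache['y']['z'] + cache['b'][0]  # -> ans = 51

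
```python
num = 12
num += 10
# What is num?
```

Answer: 22

Derivation:
Trace (tracking num):
num = 12  # -> num = 12
num += 10  # -> num = 22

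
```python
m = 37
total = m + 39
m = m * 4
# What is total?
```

Answer: 76

Derivation:
Trace (tracking total):
m = 37  # -> m = 37
total = m + 39  # -> total = 76
m = m * 4  # -> m = 148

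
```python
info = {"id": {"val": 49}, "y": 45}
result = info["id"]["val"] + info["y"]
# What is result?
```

Trace (tracking result):
info = {'id': {'val': 49}, 'y': 45}  # -> info = {'id': {'val': 49}, 'y': 45}
result = info['id']['val'] + info['y']  # -> result = 94

Answer: 94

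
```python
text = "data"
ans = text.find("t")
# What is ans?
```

Trace (tracking ans):
text = 'data'  # -> text = 'data'
ans = text.find('t')  # -> ans = 2

Answer: 2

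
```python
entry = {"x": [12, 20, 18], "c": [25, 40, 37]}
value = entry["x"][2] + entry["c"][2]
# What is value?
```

Trace (tracking value):
entry = {'x': [12, 20, 18], 'c': [25, 40, 37]}  # -> entry = {'x': [12, 20, 18], 'c': [25, 40, 37]}
value = entry['x'][2] + entry['c'][2]  # -> value = 55

Answer: 55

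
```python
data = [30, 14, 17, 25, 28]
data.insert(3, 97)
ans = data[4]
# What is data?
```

Answer: [30, 14, 17, 97, 25, 28]

Derivation:
Trace (tracking data):
data = [30, 14, 17, 25, 28]  # -> data = [30, 14, 17, 25, 28]
data.insert(3, 97)  # -> data = [30, 14, 17, 97, 25, 28]
ans = data[4]  # -> ans = 25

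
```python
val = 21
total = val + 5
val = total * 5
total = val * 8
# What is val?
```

Answer: 130

Derivation:
Trace (tracking val):
val = 21  # -> val = 21
total = val + 5  # -> total = 26
val = total * 5  # -> val = 130
total = val * 8  # -> total = 1040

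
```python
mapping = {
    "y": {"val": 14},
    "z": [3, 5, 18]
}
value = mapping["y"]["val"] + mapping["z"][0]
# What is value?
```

Answer: 17

Derivation:
Trace (tracking value):
mapping = {'y': {'val': 14}, 'z': [3, 5, 18]}  # -> mapping = {'y': {'val': 14}, 'z': [3, 5, 18]}
value = mapping['y']['val'] + mapping['z'][0]  # -> value = 17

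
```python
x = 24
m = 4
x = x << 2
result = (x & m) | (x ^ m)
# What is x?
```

Trace (tracking x):
x = 24  # -> x = 24
m = 4  # -> m = 4
x = x << 2  # -> x = 96
result = x & m | x ^ m  # -> result = 100

Answer: 96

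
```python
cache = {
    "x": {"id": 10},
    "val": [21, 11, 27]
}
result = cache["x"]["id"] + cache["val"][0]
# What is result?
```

Answer: 31

Derivation:
Trace (tracking result):
cache = {'x': {'id': 10}, 'val': [21, 11, 27]}  # -> cache = {'x': {'id': 10}, 'val': [21, 11, 27]}
result = cache['x']['id'] + cache['val'][0]  # -> result = 31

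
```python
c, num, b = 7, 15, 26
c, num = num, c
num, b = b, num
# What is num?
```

Answer: 26

Derivation:
Trace (tracking num):
c, num, b = (7, 15, 26)  # -> c = 7, num = 15, b = 26
c, num = (num, c)  # -> c = 15, num = 7
num, b = (b, num)  # -> num = 26, b = 7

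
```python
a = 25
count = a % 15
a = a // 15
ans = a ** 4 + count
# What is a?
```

Answer: 1

Derivation:
Trace (tracking a):
a = 25  # -> a = 25
count = a % 15  # -> count = 10
a = a // 15  # -> a = 1
ans = a ** 4 + count  # -> ans = 11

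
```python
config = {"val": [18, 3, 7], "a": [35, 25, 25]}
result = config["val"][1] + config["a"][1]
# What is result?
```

Answer: 28

Derivation:
Trace (tracking result):
config = {'val': [18, 3, 7], 'a': [35, 25, 25]}  # -> config = {'val': [18, 3, 7], 'a': [35, 25, 25]}
result = config['val'][1] + config['a'][1]  # -> result = 28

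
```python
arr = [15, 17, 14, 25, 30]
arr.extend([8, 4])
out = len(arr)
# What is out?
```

Answer: 7

Derivation:
Trace (tracking out):
arr = [15, 17, 14, 25, 30]  # -> arr = [15, 17, 14, 25, 30]
arr.extend([8, 4])  # -> arr = [15, 17, 14, 25, 30, 8, 4]
out = len(arr)  # -> out = 7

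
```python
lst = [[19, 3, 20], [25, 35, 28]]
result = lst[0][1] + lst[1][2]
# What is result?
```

Trace (tracking result):
lst = [[19, 3, 20], [25, 35, 28]]  # -> lst = [[19, 3, 20], [25, 35, 28]]
result = lst[0][1] + lst[1][2]  # -> result = 31

Answer: 31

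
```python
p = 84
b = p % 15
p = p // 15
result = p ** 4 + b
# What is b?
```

Answer: 9

Derivation:
Trace (tracking b):
p = 84  # -> p = 84
b = p % 15  # -> b = 9
p = p // 15  # -> p = 5
result = p ** 4 + b  # -> result = 634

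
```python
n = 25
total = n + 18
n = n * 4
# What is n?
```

Trace (tracking n):
n = 25  # -> n = 25
total = n + 18  # -> total = 43
n = n * 4  # -> n = 100

Answer: 100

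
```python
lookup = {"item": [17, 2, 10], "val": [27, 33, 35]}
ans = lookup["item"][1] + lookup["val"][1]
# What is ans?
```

Trace (tracking ans):
lookup = {'item': [17, 2, 10], 'val': [27, 33, 35]}  # -> lookup = {'item': [17, 2, 10], 'val': [27, 33, 35]}
ans = lookup['item'][1] + lookup['val'][1]  # -> ans = 35

Answer: 35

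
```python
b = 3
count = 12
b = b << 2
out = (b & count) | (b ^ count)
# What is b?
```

Answer: 12

Derivation:
Trace (tracking b):
b = 3  # -> b = 3
count = 12  # -> count = 12
b = b << 2  # -> b = 12
out = b & count | b ^ count  # -> out = 12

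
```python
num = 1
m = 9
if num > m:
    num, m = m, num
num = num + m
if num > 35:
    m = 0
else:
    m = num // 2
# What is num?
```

Answer: 10

Derivation:
Trace (tracking num):
num = 1  # -> num = 1
m = 9  # -> m = 9
if num > m:  # condition is False
num = num + m  # -> num = 10
if num > 35:  # condition is False
else:
    m = num // 2  # -> m = 5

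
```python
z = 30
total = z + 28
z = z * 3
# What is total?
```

Answer: 58

Derivation:
Trace (tracking total):
z = 30  # -> z = 30
total = z + 28  # -> total = 58
z = z * 3  # -> z = 90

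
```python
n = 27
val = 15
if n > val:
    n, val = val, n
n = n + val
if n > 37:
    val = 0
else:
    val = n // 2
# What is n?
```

Trace (tracking n):
n = 27  # -> n = 27
val = 15  # -> val = 15
if n > val:  # condition is True
    n, val = (val, n)  # -> n = 15, val = 27
n = n + val  # -> n = 42
if n > 37:  # condition is True
    val = 0  # -> val = 0

Answer: 42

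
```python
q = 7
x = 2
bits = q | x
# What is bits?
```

Trace (tracking bits):
q = 7  # -> q = 7
x = 2  # -> x = 2
bits = q | x  # -> bits = 7

Answer: 7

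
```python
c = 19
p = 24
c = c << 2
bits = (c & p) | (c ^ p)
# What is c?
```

Answer: 76

Derivation:
Trace (tracking c):
c = 19  # -> c = 19
p = 24  # -> p = 24
c = c << 2  # -> c = 76
bits = c & p | c ^ p  # -> bits = 92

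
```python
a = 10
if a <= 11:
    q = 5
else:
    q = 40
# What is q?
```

Answer: 5

Derivation:
Trace (tracking q):
a = 10  # -> a = 10
if a <= 11:  # condition is True
    q = 5  # -> q = 5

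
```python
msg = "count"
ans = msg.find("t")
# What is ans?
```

Trace (tracking ans):
msg = 'count'  # -> msg = 'count'
ans = msg.find('t')  # -> ans = 4

Answer: 4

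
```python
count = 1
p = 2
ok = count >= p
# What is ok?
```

Trace (tracking ok):
count = 1  # -> count = 1
p = 2  # -> p = 2
ok = count >= p  # -> ok = False

Answer: False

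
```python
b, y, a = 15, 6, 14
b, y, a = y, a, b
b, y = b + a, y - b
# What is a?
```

Trace (tracking a):
b, y, a = (15, 6, 14)  # -> b = 15, y = 6, a = 14
b, y, a = (y, a, b)  # -> b = 6, y = 14, a = 15
b, y = (b + a, y - b)  # -> b = 21, y = 8

Answer: 15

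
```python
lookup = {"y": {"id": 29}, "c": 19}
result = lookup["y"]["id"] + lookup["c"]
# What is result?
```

Trace (tracking result):
lookup = {'y': {'id': 29}, 'c': 19}  # -> lookup = {'y': {'id': 29}, 'c': 19}
result = lookup['y']['id'] + lookup['c']  # -> result = 48

Answer: 48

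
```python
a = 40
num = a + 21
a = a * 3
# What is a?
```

Trace (tracking a):
a = 40  # -> a = 40
num = a + 21  # -> num = 61
a = a * 3  # -> a = 120

Answer: 120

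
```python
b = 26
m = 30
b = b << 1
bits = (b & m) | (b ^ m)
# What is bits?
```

Answer: 62

Derivation:
Trace (tracking bits):
b = 26  # -> b = 26
m = 30  # -> m = 30
b = b << 1  # -> b = 52
bits = b & m | b ^ m  # -> bits = 62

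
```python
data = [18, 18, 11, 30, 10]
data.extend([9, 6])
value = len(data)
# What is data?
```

Trace (tracking data):
data = [18, 18, 11, 30, 10]  # -> data = [18, 18, 11, 30, 10]
data.extend([9, 6])  # -> data = [18, 18, 11, 30, 10, 9, 6]
value = len(data)  # -> value = 7

Answer: [18, 18, 11, 30, 10, 9, 6]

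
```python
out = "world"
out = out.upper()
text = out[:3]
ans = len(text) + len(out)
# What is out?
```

Trace (tracking out):
out = 'world'  # -> out = 'world'
out = out.upper()  # -> out = 'WORLD'
text = out[:3]  # -> text = 'WOR'
ans = len(text) + len(out)  # -> ans = 8

Answer: 'WORLD'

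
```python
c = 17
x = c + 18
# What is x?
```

Answer: 35

Derivation:
Trace (tracking x):
c = 17  # -> c = 17
x = c + 18  # -> x = 35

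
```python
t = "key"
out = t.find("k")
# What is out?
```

Answer: 0

Derivation:
Trace (tracking out):
t = 'key'  # -> t = 'key'
out = t.find('k')  # -> out = 0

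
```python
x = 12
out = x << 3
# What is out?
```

Answer: 96

Derivation:
Trace (tracking out):
x = 12  # -> x = 12
out = x << 3  # -> out = 96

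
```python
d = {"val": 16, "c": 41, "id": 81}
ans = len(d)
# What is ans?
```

Trace (tracking ans):
d = {'val': 16, 'c': 41, 'id': 81}  # -> d = {'val': 16, 'c': 41, 'id': 81}
ans = len(d)  # -> ans = 3

Answer: 3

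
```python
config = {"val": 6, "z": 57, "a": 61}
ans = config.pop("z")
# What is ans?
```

Answer: 57

Derivation:
Trace (tracking ans):
config = {'val': 6, 'z': 57, 'a': 61}  # -> config = {'val': 6, 'z': 57, 'a': 61}
ans = config.pop('z')  # -> ans = 57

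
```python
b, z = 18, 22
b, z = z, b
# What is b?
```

Answer: 22

Derivation:
Trace (tracking b):
b, z = (18, 22)  # -> b = 18, z = 22
b, z = (z, b)  # -> b = 22, z = 18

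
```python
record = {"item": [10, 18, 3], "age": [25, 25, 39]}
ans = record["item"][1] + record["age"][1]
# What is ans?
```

Answer: 43

Derivation:
Trace (tracking ans):
record = {'item': [10, 18, 3], 'age': [25, 25, 39]}  # -> record = {'item': [10, 18, 3], 'age': [25, 25, 39]}
ans = record['item'][1] + record['age'][1]  # -> ans = 43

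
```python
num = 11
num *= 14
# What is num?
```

Answer: 154

Derivation:
Trace (tracking num):
num = 11  # -> num = 11
num *= 14  # -> num = 154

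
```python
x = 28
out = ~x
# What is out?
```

Answer: -29

Derivation:
Trace (tracking out):
x = 28  # -> x = 28
out = ~x  # -> out = -29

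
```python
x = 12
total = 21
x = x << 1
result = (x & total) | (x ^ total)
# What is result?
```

Answer: 29

Derivation:
Trace (tracking result):
x = 12  # -> x = 12
total = 21  # -> total = 21
x = x << 1  # -> x = 24
result = x & total | x ^ total  # -> result = 29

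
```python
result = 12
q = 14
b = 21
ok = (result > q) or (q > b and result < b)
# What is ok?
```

Trace (tracking ok):
result = 12  # -> result = 12
q = 14  # -> q = 14
b = 21  # -> b = 21
ok = result > q or (q > b and result < b)  # -> ok = False

Answer: False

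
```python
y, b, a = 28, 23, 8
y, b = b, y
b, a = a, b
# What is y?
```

Answer: 23

Derivation:
Trace (tracking y):
y, b, a = (28, 23, 8)  # -> y = 28, b = 23, a = 8
y, b = (b, y)  # -> y = 23, b = 28
b, a = (a, b)  # -> b = 8, a = 28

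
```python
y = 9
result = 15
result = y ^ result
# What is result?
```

Trace (tracking result):
y = 9  # -> y = 9
result = 15  # -> result = 15
result = y ^ result  # -> result = 6

Answer: 6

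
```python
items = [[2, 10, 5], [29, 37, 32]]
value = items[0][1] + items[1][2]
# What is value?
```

Answer: 42

Derivation:
Trace (tracking value):
items = [[2, 10, 5], [29, 37, 32]]  # -> items = [[2, 10, 5], [29, 37, 32]]
value = items[0][1] + items[1][2]  # -> value = 42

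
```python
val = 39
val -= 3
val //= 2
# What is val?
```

Trace (tracking val):
val = 39  # -> val = 39
val -= 3  # -> val = 36
val //= 2  # -> val = 18

Answer: 18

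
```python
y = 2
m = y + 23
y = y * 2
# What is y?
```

Trace (tracking y):
y = 2  # -> y = 2
m = y + 23  # -> m = 25
y = y * 2  # -> y = 4

Answer: 4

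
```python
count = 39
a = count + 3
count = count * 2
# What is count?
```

Trace (tracking count):
count = 39  # -> count = 39
a = count + 3  # -> a = 42
count = count * 2  # -> count = 78

Answer: 78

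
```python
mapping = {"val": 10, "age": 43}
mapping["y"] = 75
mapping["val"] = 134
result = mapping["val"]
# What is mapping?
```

Trace (tracking mapping):
mapping = {'val': 10, 'age': 43}  # -> mapping = {'val': 10, 'age': 43}
mapping['y'] = 75  # -> mapping = {'val': 10, 'age': 43, 'y': 75}
mapping['val'] = 134  # -> mapping = {'val': 134, 'age': 43, 'y': 75}
result = mapping['val']  # -> result = 134

Answer: {'val': 134, 'age': 43, 'y': 75}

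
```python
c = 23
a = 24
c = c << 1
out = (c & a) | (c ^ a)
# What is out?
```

Answer: 62

Derivation:
Trace (tracking out):
c = 23  # -> c = 23
a = 24  # -> a = 24
c = c << 1  # -> c = 46
out = c & a | c ^ a  # -> out = 62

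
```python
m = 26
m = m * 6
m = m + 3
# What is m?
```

Answer: 159

Derivation:
Trace (tracking m):
m = 26  # -> m = 26
m = m * 6  # -> m = 156
m = m + 3  # -> m = 159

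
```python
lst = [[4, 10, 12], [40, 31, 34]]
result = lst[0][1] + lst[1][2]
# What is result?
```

Answer: 44

Derivation:
Trace (tracking result):
lst = [[4, 10, 12], [40, 31, 34]]  # -> lst = [[4, 10, 12], [40, 31, 34]]
result = lst[0][1] + lst[1][2]  # -> result = 44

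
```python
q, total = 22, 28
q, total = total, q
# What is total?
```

Trace (tracking total):
q, total = (22, 28)  # -> q = 22, total = 28
q, total = (total, q)  # -> q = 28, total = 22

Answer: 22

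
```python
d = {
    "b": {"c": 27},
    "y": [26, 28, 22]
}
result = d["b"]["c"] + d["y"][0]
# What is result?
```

Trace (tracking result):
d = {'b': {'c': 27}, 'y': [26, 28, 22]}  # -> d = {'b': {'c': 27}, 'y': [26, 28, 22]}
result = d['b']['c'] + d['y'][0]  # -> result = 53

Answer: 53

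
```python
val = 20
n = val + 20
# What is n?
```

Trace (tracking n):
val = 20  # -> val = 20
n = val + 20  # -> n = 40

Answer: 40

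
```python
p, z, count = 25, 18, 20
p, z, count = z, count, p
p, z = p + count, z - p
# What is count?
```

Answer: 25

Derivation:
Trace (tracking count):
p, z, count = (25, 18, 20)  # -> p = 25, z = 18, count = 20
p, z, count = (z, count, p)  # -> p = 18, z = 20, count = 25
p, z = (p + count, z - p)  # -> p = 43, z = 2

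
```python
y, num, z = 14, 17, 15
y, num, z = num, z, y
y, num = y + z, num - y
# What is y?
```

Trace (tracking y):
y, num, z = (14, 17, 15)  # -> y = 14, num = 17, z = 15
y, num, z = (num, z, y)  # -> y = 17, num = 15, z = 14
y, num = (y + z, num - y)  # -> y = 31, num = -2

Answer: 31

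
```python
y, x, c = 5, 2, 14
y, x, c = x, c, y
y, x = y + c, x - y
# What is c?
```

Answer: 5

Derivation:
Trace (tracking c):
y, x, c = (5, 2, 14)  # -> y = 5, x = 2, c = 14
y, x, c = (x, c, y)  # -> y = 2, x = 14, c = 5
y, x = (y + c, x - y)  # -> y = 7, x = 12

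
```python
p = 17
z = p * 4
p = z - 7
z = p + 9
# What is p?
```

Trace (tracking p):
p = 17  # -> p = 17
z = p * 4  # -> z = 68
p = z - 7  # -> p = 61
z = p + 9  # -> z = 70

Answer: 61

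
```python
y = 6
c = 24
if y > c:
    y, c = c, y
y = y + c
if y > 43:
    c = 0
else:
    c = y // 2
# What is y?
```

Answer: 30

Derivation:
Trace (tracking y):
y = 6  # -> y = 6
c = 24  # -> c = 24
if y > c:  # condition is False
y = y + c  # -> y = 30
if y > 43:  # condition is False
else:
    c = y // 2  # -> c = 15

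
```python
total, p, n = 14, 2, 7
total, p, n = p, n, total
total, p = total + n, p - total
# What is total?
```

Answer: 16

Derivation:
Trace (tracking total):
total, p, n = (14, 2, 7)  # -> total = 14, p = 2, n = 7
total, p, n = (p, n, total)  # -> total = 2, p = 7, n = 14
total, p = (total + n, p - total)  # -> total = 16, p = 5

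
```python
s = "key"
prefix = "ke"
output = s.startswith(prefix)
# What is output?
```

Trace (tracking output):
s = 'key'  # -> s = 'key'
prefix = 'ke'  # -> prefix = 'ke'
output = s.startswith(prefix)  # -> output = True

Answer: True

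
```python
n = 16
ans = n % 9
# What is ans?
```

Trace (tracking ans):
n = 16  # -> n = 16
ans = n % 9  # -> ans = 7

Answer: 7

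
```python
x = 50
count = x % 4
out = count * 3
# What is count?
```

Answer: 2

Derivation:
Trace (tracking count):
x = 50  # -> x = 50
count = x % 4  # -> count = 2
out = count * 3  # -> out = 6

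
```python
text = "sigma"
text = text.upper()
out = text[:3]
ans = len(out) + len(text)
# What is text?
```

Trace (tracking text):
text = 'sigma'  # -> text = 'sigma'
text = text.upper()  # -> text = 'SIGMA'
out = text[:3]  # -> out = 'SIG'
ans = len(out) + len(text)  # -> ans = 8

Answer: 'SIGMA'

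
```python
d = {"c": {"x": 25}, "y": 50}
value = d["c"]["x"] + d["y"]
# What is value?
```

Answer: 75

Derivation:
Trace (tracking value):
d = {'c': {'x': 25}, 'y': 50}  # -> d = {'c': {'x': 25}, 'y': 50}
value = d['c']['x'] + d['y']  # -> value = 75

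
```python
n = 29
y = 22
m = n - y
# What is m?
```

Trace (tracking m):
n = 29  # -> n = 29
y = 22  # -> y = 22
m = n - y  # -> m = 7

Answer: 7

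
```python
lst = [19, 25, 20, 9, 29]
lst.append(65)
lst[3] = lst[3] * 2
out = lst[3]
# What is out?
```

Answer: 18

Derivation:
Trace (tracking out):
lst = [19, 25, 20, 9, 29]  # -> lst = [19, 25, 20, 9, 29]
lst.append(65)  # -> lst = [19, 25, 20, 9, 29, 65]
lst[3] = lst[3] * 2  # -> lst = [19, 25, 20, 18, 29, 65]
out = lst[3]  # -> out = 18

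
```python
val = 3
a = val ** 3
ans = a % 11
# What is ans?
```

Answer: 5

Derivation:
Trace (tracking ans):
val = 3  # -> val = 3
a = val ** 3  # -> a = 27
ans = a % 11  # -> ans = 5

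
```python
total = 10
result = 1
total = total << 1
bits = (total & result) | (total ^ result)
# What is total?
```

Answer: 20

Derivation:
Trace (tracking total):
total = 10  # -> total = 10
result = 1  # -> result = 1
total = total << 1  # -> total = 20
bits = total & result | total ^ result  # -> bits = 21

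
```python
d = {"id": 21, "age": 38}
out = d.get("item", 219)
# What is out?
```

Answer: 219

Derivation:
Trace (tracking out):
d = {'id': 21, 'age': 38}  # -> d = {'id': 21, 'age': 38}
out = d.get('item', 219)  # -> out = 219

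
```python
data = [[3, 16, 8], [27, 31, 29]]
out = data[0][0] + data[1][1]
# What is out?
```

Trace (tracking out):
data = [[3, 16, 8], [27, 31, 29]]  # -> data = [[3, 16, 8], [27, 31, 29]]
out = data[0][0] + data[1][1]  # -> out = 34

Answer: 34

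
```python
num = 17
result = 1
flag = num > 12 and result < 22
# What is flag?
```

Trace (tracking flag):
num = 17  # -> num = 17
result = 1  # -> result = 1
flag = num > 12 and result < 22  # -> flag = True

Answer: True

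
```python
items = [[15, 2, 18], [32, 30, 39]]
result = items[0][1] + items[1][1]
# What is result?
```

Trace (tracking result):
items = [[15, 2, 18], [32, 30, 39]]  # -> items = [[15, 2, 18], [32, 30, 39]]
result = items[0][1] + items[1][1]  # -> result = 32

Answer: 32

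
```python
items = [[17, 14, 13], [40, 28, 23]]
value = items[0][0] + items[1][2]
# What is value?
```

Trace (tracking value):
items = [[17, 14, 13], [40, 28, 23]]  # -> items = [[17, 14, 13], [40, 28, 23]]
value = items[0][0] + items[1][2]  # -> value = 40

Answer: 40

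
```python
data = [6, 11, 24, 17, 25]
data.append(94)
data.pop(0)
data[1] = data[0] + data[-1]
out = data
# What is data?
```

Trace (tracking data):
data = [6, 11, 24, 17, 25]  # -> data = [6, 11, 24, 17, 25]
data.append(94)  # -> data = [6, 11, 24, 17, 25, 94]
data.pop(0)  # -> data = [11, 24, 17, 25, 94]
data[1] = data[0] + data[-1]  # -> data = [11, 105, 17, 25, 94]
out = data  # -> out = [11, 105, 17, 25, 94]

Answer: [11, 105, 17, 25, 94]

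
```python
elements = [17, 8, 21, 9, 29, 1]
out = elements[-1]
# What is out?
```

Trace (tracking out):
elements = [17, 8, 21, 9, 29, 1]  # -> elements = [17, 8, 21, 9, 29, 1]
out = elements[-1]  # -> out = 1

Answer: 1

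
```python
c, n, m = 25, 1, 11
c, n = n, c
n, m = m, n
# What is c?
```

Answer: 1

Derivation:
Trace (tracking c):
c, n, m = (25, 1, 11)  # -> c = 25, n = 1, m = 11
c, n = (n, c)  # -> c = 1, n = 25
n, m = (m, n)  # -> n = 11, m = 25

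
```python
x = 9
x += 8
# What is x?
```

Trace (tracking x):
x = 9  # -> x = 9
x += 8  # -> x = 17

Answer: 17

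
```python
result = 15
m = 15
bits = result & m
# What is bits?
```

Answer: 15

Derivation:
Trace (tracking bits):
result = 15  # -> result = 15
m = 15  # -> m = 15
bits = result & m  # -> bits = 15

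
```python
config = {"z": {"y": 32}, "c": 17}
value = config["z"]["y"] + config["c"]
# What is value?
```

Trace (tracking value):
config = {'z': {'y': 32}, 'c': 17}  # -> config = {'z': {'y': 32}, 'c': 17}
value = config['z']['y'] + config['c']  # -> value = 49

Answer: 49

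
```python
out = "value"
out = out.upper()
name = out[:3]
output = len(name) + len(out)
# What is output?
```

Trace (tracking output):
out = 'value'  # -> out = 'value'
out = out.upper()  # -> out = 'VALUE'
name = out[:3]  # -> name = 'VAL'
output = len(name) + len(out)  # -> output = 8

Answer: 8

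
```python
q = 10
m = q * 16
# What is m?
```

Trace (tracking m):
q = 10  # -> q = 10
m = q * 16  # -> m = 160

Answer: 160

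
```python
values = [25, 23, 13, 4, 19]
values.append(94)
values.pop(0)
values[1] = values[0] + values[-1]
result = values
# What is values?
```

Trace (tracking values):
values = [25, 23, 13, 4, 19]  # -> values = [25, 23, 13, 4, 19]
values.append(94)  # -> values = [25, 23, 13, 4, 19, 94]
values.pop(0)  # -> values = [23, 13, 4, 19, 94]
values[1] = values[0] + values[-1]  # -> values = [23, 117, 4, 19, 94]
result = values  # -> result = [23, 117, 4, 19, 94]

Answer: [23, 117, 4, 19, 94]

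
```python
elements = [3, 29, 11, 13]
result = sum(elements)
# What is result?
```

Trace (tracking result):
elements = [3, 29, 11, 13]  # -> elements = [3, 29, 11, 13]
result = sum(elements)  # -> result = 56

Answer: 56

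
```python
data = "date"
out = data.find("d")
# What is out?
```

Answer: 0

Derivation:
Trace (tracking out):
data = 'date'  # -> data = 'date'
out = data.find('d')  # -> out = 0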